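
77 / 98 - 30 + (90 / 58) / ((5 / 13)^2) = -38011 / 2030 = -18.72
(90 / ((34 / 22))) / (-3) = -330 / 17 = -19.41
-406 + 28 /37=-14994 /37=-405.24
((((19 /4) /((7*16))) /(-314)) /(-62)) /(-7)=-19 /61051648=-0.00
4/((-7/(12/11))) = -48/77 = -0.62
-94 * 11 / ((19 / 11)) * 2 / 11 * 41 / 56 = -21197 / 266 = -79.69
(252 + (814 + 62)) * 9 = 10152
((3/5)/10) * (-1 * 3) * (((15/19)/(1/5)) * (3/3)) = -27/38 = -0.71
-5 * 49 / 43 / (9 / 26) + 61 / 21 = -36721 / 2709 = -13.56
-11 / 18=-0.61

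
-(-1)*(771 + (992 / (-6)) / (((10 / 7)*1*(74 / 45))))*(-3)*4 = -311076 / 37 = -8407.46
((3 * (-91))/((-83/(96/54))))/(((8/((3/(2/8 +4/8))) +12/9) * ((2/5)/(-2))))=-728/83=-8.77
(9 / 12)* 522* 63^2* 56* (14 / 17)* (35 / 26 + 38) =623124125316 / 221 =2819566177.90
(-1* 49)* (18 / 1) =-882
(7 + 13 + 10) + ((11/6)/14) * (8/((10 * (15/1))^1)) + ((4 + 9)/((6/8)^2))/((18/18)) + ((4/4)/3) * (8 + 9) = 30862/525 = 58.78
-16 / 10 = -8 / 5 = -1.60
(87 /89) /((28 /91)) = 1131 /356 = 3.18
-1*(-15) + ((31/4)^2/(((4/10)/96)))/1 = 14430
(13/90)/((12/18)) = 13/60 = 0.22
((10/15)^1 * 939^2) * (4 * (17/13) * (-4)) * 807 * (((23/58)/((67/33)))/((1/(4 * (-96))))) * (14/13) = 263240922766897152/328367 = 801666801983.44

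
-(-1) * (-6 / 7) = -6 / 7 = -0.86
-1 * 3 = -3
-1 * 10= -10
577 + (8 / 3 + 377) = 2870 / 3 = 956.67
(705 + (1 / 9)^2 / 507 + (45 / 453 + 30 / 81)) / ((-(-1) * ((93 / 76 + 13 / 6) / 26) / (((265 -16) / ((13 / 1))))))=55191219628216 / 532607049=103624.65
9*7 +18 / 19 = 1215 / 19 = 63.95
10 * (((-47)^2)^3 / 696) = 53896076645 / 348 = 154873783.46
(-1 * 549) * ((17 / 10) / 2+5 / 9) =-15433 / 20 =-771.65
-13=-13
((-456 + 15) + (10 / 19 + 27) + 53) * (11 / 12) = -25113 / 76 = -330.43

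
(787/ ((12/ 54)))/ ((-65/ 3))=-21249/ 130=-163.45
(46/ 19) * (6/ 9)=92/ 57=1.61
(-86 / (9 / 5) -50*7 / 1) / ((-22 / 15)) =8950 / 33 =271.21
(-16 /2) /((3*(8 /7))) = -7 /3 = -2.33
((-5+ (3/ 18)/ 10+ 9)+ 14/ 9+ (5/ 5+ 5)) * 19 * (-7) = -277039/ 180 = -1539.11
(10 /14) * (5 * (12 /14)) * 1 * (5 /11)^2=3750 /5929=0.63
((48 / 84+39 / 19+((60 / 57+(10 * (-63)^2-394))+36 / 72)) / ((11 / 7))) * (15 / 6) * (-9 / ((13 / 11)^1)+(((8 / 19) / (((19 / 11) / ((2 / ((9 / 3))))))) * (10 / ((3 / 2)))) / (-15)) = -4628702105425 / 9630036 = -480652.63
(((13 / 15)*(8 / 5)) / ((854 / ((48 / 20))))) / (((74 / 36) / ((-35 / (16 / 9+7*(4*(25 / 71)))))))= -0.01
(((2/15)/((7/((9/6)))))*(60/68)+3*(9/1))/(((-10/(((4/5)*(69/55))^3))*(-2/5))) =16903759104/2474828125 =6.83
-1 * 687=-687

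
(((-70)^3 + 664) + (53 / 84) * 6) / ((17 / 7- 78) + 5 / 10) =4792651 / 1051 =4560.09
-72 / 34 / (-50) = 18 / 425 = 0.04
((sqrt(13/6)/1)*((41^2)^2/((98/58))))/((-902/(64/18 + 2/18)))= -1998709*sqrt(78)/1764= -10006.87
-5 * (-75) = 375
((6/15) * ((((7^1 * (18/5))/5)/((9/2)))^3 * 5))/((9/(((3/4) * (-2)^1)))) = -21952/46875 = -0.47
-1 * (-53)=53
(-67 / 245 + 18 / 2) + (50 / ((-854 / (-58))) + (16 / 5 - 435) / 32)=-131175 / 95648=-1.37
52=52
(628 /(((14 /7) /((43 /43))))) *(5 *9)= 14130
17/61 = 0.28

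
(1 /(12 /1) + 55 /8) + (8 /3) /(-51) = 8453 /1224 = 6.91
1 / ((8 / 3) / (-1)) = -3 / 8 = -0.38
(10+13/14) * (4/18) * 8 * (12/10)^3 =29376/875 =33.57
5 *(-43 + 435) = 1960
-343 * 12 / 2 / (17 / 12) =-24696 / 17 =-1452.71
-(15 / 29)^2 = -0.27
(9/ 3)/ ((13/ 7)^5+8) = 16807/ 168583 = 0.10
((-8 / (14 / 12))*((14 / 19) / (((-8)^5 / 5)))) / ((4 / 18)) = 135 / 38912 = 0.00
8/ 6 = 4/ 3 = 1.33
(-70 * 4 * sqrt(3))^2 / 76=58800 / 19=3094.74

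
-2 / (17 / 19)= -38 / 17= -2.24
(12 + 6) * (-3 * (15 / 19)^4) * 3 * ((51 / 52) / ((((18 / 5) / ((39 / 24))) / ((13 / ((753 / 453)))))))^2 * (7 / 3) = -1760.24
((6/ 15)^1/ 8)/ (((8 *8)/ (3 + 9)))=3/ 320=0.01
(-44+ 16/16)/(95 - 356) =43/261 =0.16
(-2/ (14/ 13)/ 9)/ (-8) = 13/ 504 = 0.03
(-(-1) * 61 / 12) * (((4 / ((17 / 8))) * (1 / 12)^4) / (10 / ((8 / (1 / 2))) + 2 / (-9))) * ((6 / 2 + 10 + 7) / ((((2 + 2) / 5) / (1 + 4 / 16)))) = 7625 / 212976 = 0.04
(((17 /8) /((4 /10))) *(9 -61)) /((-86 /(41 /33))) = 45305 /11352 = 3.99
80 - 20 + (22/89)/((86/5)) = 229675/3827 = 60.01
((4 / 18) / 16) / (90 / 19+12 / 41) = 779 / 282096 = 0.00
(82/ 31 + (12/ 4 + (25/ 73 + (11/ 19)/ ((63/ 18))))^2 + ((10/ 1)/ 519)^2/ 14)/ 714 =5883941834412568/ 281004728452753347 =0.02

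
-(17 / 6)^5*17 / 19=-24137569 / 147744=-163.37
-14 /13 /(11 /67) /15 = -938 /2145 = -0.44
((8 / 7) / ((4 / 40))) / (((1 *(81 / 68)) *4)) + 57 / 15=17573 / 2835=6.20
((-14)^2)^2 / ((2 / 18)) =345744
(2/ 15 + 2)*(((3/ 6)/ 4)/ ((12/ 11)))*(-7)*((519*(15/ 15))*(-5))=13321/ 3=4440.33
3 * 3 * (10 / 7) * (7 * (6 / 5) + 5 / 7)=5742 / 49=117.18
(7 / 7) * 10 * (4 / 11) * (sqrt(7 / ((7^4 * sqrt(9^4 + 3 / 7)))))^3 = 4 * 321510^(1 / 4) / 121305723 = 0.00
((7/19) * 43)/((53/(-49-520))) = -171269/1007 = -170.08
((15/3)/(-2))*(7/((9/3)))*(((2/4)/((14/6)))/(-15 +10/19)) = 19/220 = 0.09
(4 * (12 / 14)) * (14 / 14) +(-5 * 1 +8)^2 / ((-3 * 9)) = 65 / 21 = 3.10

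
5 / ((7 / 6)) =30 / 7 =4.29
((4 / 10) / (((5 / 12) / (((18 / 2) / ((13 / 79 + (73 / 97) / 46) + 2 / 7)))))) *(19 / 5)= 10126562544 / 143925875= 70.36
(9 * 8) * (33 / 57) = 792 / 19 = 41.68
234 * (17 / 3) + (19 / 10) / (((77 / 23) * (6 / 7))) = 875597 / 660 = 1326.66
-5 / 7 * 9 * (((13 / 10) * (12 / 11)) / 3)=-3.04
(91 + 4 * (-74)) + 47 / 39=-7948 / 39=-203.79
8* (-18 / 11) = -13.09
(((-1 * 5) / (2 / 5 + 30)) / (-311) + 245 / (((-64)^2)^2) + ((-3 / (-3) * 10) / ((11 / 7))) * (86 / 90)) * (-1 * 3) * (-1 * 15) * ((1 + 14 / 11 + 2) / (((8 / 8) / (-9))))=-126234935117860545 / 11995524890624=-10523.50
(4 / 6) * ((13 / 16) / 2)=13 / 48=0.27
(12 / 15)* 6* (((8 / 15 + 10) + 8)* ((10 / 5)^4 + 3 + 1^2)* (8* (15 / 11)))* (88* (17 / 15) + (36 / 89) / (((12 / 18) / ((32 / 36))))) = 9526833152 / 4895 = 1946237.62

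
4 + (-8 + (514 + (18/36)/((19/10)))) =9695/19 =510.26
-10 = -10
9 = 9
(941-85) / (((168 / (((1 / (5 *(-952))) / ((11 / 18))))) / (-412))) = 33063 / 45815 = 0.72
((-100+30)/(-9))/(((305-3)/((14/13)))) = 490/17667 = 0.03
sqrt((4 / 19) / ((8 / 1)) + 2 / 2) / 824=sqrt(1482) / 31312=0.00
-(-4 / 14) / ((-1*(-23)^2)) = -2 / 3703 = -0.00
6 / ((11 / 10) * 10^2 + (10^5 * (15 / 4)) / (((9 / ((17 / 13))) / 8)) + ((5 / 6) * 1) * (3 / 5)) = 468 / 34008619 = 0.00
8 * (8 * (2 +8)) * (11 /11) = 640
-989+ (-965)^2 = 930236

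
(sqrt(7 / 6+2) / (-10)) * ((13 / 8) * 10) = -13 * sqrt(114) / 48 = -2.89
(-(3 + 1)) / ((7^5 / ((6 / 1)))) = -24 / 16807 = -0.00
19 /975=0.02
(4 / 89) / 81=4 / 7209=0.00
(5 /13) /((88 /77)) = 35 /104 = 0.34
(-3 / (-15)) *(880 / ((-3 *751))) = -0.08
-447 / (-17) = 447 / 17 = 26.29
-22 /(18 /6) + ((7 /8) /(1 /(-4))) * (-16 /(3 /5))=86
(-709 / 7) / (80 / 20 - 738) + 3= 16123 / 5138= 3.14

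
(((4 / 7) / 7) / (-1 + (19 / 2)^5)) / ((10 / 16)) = 1024 / 606636415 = 0.00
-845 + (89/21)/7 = -124126/147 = -844.39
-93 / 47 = -1.98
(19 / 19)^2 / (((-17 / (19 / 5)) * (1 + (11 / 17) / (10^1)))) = -38 / 181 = -0.21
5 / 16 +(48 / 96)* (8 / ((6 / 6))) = 69 / 16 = 4.31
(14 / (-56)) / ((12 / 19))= -19 / 48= -0.40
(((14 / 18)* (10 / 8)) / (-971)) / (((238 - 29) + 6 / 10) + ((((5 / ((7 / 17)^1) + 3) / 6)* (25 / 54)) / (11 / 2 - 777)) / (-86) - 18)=-731497725 / 139978782163726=-0.00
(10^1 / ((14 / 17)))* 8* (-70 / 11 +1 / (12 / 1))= -610.09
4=4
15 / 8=1.88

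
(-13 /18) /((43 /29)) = -377 /774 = -0.49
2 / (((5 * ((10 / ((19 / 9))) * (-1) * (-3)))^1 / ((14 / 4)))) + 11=11.10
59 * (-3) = -177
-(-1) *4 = 4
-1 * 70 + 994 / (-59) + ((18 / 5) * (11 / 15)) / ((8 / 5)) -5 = -90.20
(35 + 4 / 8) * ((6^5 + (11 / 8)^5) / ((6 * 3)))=18102516349 / 1179648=15345.69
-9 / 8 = -1.12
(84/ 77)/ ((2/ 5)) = 30/ 11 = 2.73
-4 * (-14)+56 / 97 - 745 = -66777 / 97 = -688.42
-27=-27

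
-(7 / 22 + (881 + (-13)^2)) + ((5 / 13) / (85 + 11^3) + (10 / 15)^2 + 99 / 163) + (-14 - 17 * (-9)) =-90131483821 / 99016632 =-910.27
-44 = -44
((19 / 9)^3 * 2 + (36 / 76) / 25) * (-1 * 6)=-13045222 / 115425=-113.02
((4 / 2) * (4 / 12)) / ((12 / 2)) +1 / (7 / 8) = 79 / 63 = 1.25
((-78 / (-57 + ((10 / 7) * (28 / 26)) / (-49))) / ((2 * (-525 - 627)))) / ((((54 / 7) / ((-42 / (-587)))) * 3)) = -405769 / 221098875264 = -0.00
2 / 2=1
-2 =-2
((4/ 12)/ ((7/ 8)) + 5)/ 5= 113/ 105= 1.08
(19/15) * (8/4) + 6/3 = 68/15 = 4.53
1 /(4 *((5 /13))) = 0.65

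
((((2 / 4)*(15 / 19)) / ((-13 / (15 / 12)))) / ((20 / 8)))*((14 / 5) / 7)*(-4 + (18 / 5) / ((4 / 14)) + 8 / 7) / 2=-1023 / 34580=-0.03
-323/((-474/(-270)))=-183.99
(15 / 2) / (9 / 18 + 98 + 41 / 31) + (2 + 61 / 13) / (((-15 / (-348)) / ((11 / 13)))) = 229148731 / 1743235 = 131.45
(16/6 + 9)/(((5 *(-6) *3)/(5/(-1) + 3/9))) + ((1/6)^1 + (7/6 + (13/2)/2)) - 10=-1559/324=-4.81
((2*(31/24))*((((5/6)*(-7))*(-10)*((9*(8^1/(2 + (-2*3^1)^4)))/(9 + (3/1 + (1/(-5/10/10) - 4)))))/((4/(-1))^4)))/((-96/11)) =5425/17399808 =0.00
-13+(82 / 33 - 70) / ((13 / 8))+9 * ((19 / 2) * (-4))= -170119 / 429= -396.55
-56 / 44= -14 / 11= -1.27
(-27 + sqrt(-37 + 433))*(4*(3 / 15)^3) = -108 / 125 + 24*sqrt(11) / 125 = -0.23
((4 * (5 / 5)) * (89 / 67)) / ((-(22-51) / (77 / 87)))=27412 / 169041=0.16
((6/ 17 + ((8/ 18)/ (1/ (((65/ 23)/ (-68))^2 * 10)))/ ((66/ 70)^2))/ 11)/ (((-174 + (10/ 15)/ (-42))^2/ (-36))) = -955702425762/ 24456280028078459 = -0.00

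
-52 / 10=-26 / 5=-5.20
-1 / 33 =-0.03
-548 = -548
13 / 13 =1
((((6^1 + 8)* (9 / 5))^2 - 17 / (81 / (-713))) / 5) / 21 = 1588981 / 212625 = 7.47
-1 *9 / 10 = -9 / 10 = -0.90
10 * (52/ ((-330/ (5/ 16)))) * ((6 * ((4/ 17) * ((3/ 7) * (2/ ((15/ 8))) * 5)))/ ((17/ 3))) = -6240/ 22253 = -0.28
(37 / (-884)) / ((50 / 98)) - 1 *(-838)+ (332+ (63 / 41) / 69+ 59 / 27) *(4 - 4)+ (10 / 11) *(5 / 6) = 611646071 / 729300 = 838.68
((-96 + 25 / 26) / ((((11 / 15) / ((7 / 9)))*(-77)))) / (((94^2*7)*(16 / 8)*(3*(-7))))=-1765 / 3502555056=-0.00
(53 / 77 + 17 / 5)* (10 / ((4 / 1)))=787 / 77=10.22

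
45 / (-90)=-1 / 2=-0.50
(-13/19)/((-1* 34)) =13/646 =0.02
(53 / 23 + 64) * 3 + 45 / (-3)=4230 / 23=183.91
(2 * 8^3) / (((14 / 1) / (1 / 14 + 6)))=21760 / 49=444.08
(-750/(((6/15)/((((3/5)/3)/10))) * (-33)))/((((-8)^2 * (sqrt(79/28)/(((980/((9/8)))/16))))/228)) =116375 * sqrt(553)/20856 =131.22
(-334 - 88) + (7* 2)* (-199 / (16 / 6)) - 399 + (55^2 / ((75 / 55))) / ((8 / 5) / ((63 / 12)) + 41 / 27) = -649.08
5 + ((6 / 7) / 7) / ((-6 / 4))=241 / 49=4.92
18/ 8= 9/ 4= 2.25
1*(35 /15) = 7 /3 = 2.33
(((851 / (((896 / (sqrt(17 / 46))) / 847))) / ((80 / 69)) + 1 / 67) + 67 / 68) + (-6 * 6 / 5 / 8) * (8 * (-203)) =308913 * sqrt(782) / 20480 + 33318033 / 22780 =1884.40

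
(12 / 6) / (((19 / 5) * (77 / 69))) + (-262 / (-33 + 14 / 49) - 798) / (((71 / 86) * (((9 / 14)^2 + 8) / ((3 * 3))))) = -565250083206 / 552459523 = -1023.15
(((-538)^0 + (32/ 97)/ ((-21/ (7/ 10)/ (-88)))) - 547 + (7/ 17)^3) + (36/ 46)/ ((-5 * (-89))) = -7974304354693/ 14632805505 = -544.96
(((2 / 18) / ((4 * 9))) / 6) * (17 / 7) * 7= 17 / 1944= 0.01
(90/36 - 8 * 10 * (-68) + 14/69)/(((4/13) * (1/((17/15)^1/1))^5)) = 13863780498113/419175000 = 33073.97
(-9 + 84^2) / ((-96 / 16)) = -2349 / 2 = -1174.50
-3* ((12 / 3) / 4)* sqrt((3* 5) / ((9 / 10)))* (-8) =40* sqrt(6) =97.98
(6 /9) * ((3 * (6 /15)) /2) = 2 /5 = 0.40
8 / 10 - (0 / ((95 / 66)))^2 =4 / 5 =0.80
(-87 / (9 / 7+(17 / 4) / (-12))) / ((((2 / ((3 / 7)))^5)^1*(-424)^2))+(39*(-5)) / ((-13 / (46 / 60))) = 3107391961601 / 270208002176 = 11.50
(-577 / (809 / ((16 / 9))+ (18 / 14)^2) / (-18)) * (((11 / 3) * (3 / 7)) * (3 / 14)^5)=19041 / 382095140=0.00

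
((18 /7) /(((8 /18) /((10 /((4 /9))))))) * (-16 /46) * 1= -7290 /161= -45.28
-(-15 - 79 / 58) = 949 / 58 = 16.36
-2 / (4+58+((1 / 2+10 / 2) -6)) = -4 / 123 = -0.03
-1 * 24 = -24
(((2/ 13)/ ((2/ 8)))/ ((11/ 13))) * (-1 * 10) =-80/ 11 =-7.27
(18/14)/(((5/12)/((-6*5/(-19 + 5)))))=324/49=6.61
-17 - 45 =-62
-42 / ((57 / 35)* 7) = -70 / 19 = -3.68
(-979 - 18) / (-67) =997 / 67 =14.88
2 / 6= 1 / 3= 0.33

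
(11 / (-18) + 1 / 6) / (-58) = 2 / 261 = 0.01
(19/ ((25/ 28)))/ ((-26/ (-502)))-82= 328.87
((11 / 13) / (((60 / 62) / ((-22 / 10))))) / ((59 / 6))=-3751 / 19175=-0.20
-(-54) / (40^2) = 27 / 800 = 0.03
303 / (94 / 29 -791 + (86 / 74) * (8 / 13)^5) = -120714408867 / 313800115949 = -0.38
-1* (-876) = 876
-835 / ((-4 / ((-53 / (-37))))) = 44255 / 148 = 299.02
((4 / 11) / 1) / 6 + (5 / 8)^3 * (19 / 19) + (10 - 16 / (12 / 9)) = -1.70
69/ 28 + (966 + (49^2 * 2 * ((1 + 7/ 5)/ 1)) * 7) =11429889/ 140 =81642.06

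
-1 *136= -136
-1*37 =-37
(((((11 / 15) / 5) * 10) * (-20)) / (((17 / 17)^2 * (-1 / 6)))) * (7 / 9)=1232 / 9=136.89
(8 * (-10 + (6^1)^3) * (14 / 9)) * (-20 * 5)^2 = 230720000 / 9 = 25635555.56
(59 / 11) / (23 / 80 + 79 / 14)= 33040 / 36531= 0.90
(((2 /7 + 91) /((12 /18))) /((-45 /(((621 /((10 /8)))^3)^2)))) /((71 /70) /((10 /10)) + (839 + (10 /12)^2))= -900661622225856718086144 /16551453125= -54415863998397.83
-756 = -756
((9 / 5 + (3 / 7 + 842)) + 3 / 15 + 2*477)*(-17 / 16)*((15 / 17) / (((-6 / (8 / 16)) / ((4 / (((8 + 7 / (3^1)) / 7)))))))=380.72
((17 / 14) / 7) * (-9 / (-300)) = 51 / 9800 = 0.01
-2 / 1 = -2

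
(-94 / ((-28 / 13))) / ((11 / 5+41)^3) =76375 / 141087744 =0.00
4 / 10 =2 / 5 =0.40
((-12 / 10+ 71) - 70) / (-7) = 1 / 35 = 0.03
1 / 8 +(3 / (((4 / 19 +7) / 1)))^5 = 53075260913 / 386093795656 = 0.14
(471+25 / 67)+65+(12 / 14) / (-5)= 1257393 / 2345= 536.20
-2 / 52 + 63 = 1637 / 26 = 62.96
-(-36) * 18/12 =54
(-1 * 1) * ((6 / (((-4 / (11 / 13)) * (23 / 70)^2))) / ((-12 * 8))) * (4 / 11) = -1225 / 27508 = -0.04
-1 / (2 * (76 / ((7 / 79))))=-7 / 12008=-0.00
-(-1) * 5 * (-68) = -340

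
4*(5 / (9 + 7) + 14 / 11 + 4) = 983 / 44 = 22.34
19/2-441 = -863/2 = -431.50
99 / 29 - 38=-1003 / 29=-34.59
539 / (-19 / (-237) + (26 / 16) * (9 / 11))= 11241384 / 29401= 382.35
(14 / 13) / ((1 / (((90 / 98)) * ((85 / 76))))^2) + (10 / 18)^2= 1507020425 / 1043084952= 1.44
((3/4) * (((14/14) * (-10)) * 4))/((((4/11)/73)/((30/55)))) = -3285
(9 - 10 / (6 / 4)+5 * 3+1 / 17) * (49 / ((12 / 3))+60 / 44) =236.77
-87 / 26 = -3.35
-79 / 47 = -1.68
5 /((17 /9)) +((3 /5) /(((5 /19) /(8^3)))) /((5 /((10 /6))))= 166501 /425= 391.77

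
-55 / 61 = -0.90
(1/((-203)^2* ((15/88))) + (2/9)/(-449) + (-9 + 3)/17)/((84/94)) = -117517800968/297248140665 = -0.40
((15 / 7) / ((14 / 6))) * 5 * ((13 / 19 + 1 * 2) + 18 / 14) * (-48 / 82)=-2851200 / 267197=-10.67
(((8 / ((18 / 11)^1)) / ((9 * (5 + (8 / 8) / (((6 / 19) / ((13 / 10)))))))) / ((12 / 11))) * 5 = 12100 / 44307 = 0.27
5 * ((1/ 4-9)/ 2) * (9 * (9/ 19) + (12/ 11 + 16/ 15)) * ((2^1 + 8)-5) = -3522575/ 5016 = -702.27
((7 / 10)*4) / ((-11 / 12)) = -168 / 55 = -3.05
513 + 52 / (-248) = 31793 / 62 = 512.79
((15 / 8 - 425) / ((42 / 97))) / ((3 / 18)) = -5863.30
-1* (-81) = 81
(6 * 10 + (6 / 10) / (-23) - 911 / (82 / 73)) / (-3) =7082291 / 28290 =250.35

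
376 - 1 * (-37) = 413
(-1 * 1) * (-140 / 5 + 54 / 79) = 2158 / 79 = 27.32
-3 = -3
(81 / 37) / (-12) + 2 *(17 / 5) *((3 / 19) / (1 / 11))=163491 / 14060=11.63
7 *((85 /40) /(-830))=-119 /6640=-0.02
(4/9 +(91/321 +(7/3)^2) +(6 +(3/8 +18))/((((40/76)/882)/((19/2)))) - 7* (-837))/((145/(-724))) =-1098576338473/558540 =-1966871.38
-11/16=-0.69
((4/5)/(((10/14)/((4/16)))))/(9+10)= 7/475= 0.01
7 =7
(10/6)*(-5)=-25/3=-8.33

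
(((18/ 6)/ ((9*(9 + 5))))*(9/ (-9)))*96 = -2.29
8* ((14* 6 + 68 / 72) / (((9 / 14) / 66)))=1883728 / 27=69767.70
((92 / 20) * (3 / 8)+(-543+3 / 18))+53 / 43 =-2785759 / 5160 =-539.88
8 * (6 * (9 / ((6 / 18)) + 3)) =1440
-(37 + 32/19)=-735/19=-38.68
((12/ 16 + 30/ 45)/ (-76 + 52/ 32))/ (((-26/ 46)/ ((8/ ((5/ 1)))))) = 368/ 6825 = 0.05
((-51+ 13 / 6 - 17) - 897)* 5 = -28885 / 6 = -4814.17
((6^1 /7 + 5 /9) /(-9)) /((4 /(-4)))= 89 /567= 0.16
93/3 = 31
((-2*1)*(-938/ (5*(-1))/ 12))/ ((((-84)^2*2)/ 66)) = -737/ 5040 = -0.15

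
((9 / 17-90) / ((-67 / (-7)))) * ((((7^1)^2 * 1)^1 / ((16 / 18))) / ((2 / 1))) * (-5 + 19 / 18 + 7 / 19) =638042769 / 692512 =921.35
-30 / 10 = -3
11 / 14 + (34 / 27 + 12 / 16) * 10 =3946 / 189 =20.88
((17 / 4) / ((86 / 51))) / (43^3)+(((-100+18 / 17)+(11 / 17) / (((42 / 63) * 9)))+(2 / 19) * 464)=-77934938177 / 1558973256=-49.99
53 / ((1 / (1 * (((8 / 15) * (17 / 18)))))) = 3604 / 135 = 26.70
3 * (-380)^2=433200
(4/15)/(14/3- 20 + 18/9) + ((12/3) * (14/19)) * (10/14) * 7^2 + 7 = 110.14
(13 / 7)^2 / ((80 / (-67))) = -11323 / 3920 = -2.89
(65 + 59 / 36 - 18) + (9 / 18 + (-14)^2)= 8825 / 36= 245.14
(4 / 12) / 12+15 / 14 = 277 / 252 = 1.10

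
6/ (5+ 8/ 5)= 10/ 11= 0.91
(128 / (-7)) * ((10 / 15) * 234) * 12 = -239616 / 7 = -34230.86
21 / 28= 0.75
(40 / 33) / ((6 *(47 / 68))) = 0.29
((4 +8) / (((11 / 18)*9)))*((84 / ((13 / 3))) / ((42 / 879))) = 885.15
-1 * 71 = -71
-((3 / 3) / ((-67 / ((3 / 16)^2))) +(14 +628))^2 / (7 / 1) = -121254783980625 / 2059337728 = -58880.48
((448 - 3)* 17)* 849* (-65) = -417474525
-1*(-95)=95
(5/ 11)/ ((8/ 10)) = 25/ 44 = 0.57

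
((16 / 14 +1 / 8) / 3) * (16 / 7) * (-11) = -1562 / 147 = -10.63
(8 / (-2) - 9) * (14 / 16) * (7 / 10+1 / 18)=-1547 / 180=-8.59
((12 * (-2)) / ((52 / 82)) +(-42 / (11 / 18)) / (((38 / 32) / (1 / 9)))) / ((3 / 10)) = -401000 / 2717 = -147.59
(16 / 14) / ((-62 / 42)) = -24 / 31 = -0.77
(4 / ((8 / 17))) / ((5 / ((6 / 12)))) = 17 / 20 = 0.85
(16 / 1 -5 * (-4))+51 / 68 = 147 / 4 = 36.75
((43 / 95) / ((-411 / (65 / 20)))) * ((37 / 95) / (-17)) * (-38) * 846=-2916303 / 1106275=-2.64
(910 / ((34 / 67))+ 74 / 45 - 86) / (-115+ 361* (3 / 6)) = 2614586 / 100215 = 26.09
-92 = -92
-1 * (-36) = 36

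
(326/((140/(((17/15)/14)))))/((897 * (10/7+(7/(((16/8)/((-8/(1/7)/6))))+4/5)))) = -163/23609040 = -0.00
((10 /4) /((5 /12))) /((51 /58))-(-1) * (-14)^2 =202.82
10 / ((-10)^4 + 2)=5 / 5001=0.00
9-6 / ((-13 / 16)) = 213 / 13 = 16.38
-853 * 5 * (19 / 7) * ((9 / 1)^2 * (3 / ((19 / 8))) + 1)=-8372195 / 7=-1196027.86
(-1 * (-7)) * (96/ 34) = 336/ 17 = 19.76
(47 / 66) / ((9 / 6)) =47 / 99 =0.47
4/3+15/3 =19/3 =6.33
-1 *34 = -34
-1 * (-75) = 75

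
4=4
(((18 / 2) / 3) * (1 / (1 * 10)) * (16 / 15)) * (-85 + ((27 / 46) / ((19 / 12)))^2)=-129648968 / 4774225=-27.16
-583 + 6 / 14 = -4078 / 7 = -582.57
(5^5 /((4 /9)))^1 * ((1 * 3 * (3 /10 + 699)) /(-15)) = -7867125 /8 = -983390.62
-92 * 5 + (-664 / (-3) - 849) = -3263 / 3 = -1087.67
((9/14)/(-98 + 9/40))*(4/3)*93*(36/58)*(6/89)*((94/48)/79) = -4720680/5582142923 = -0.00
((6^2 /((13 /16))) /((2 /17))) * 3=14688 /13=1129.85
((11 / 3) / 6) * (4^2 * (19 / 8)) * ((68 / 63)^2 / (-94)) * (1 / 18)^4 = -60401 / 22030355214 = -0.00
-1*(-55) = 55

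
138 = 138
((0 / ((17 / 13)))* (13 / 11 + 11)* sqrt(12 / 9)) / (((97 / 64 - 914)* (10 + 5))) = 0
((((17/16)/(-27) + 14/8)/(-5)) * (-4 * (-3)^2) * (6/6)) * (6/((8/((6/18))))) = 739/240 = 3.08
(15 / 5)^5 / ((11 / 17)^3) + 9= 1205838 / 1331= 905.96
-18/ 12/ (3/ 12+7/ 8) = -4/ 3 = -1.33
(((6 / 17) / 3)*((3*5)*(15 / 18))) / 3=25 / 51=0.49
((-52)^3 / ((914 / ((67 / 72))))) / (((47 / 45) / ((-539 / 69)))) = 1586805220 / 1482051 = 1070.68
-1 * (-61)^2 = -3721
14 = 14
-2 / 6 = -1 / 3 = -0.33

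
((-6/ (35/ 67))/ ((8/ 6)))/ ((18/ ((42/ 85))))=-0.24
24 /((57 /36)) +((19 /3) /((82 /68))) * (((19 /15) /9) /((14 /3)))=11275163 /736155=15.32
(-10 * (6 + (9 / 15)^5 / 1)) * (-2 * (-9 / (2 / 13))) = -4444362 / 625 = -7110.98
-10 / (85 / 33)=-66 / 17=-3.88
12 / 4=3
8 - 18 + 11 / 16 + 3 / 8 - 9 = -287 / 16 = -17.94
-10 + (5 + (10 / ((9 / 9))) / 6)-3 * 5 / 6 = -35 / 6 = -5.83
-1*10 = -10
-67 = -67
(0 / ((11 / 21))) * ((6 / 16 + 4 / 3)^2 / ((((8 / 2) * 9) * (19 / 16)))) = 0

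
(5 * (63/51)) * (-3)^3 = -2835/17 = -166.76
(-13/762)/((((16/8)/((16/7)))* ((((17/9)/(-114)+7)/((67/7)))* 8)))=-148941/44587795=-0.00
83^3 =571787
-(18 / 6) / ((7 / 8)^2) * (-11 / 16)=132 / 49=2.69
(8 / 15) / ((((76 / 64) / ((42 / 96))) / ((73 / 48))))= 511 / 1710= 0.30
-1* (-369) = 369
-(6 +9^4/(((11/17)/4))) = -40564.91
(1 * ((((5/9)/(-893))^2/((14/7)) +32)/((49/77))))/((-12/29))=-1318738229479/10851685992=-121.52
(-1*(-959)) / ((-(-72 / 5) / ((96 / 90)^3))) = 491008 / 6075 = 80.82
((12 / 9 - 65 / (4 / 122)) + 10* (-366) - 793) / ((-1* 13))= 38605 / 78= 494.94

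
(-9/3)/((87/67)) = -67/29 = -2.31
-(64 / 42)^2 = -1024 / 441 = -2.32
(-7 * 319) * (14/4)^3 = -765919/8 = -95739.88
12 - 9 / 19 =219 / 19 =11.53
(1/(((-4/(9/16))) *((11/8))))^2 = 81/7744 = 0.01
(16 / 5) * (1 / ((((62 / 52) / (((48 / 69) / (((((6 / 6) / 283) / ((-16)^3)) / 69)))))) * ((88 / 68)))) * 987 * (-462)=8155795361366016 / 155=52618034589458.17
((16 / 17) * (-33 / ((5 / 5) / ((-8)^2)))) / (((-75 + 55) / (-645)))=-1089792 / 17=-64105.41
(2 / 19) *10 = 20 / 19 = 1.05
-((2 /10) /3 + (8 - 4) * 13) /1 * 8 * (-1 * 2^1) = 12496 /15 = 833.07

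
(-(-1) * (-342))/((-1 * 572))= 171/286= 0.60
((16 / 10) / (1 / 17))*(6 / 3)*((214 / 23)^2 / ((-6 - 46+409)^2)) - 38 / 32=-365037959 / 317273040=-1.15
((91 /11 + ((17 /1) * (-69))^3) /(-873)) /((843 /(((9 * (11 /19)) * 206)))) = 3657244029976 /1553649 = 2353970.58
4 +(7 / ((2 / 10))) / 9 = 71 / 9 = 7.89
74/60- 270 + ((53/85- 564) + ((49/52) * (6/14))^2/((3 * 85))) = -114755779/137904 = -832.14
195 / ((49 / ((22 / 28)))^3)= 259545 / 322828856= 0.00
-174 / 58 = -3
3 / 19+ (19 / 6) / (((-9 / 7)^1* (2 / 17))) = -42635 / 2052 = -20.78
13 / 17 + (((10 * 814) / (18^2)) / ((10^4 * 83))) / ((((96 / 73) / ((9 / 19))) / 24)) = 1476577087 / 1930248000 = 0.76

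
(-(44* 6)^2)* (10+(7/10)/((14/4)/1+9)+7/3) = -863486.98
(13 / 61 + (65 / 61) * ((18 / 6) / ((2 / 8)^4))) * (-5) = -249665 / 61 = -4092.87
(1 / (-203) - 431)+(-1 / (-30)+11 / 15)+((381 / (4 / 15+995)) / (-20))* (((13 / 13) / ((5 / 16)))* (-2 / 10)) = -195575602699 / 454588050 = -430.23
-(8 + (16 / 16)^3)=-9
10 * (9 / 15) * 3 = 18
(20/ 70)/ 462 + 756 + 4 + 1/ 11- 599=260485/ 1617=161.09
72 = 72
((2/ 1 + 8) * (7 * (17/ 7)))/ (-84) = -85/ 42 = -2.02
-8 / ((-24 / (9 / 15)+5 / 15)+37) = 3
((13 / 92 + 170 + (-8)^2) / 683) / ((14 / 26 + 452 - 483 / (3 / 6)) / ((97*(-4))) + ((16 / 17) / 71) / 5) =163929918035 / 634083244261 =0.26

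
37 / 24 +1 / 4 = 43 / 24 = 1.79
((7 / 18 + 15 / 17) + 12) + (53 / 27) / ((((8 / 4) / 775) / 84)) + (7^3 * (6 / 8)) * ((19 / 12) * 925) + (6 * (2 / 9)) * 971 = 441966.44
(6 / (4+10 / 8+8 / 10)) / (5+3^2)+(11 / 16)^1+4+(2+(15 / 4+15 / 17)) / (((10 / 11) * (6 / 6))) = 13885159 / 1151920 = 12.05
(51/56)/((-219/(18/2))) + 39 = 159279/4088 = 38.96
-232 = -232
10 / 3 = 3.33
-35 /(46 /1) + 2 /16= -117 /184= -0.64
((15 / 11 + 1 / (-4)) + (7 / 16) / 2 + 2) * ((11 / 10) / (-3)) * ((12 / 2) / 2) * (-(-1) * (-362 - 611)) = 1141329 / 320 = 3566.65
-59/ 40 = -1.48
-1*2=-2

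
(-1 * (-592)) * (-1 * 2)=-1184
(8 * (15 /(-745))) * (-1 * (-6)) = -144 /149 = -0.97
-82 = -82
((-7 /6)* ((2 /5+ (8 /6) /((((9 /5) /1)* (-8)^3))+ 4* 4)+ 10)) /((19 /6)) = -3193169 /328320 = -9.73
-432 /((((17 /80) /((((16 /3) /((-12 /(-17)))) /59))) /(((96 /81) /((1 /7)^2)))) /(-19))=152535040 /531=287259.96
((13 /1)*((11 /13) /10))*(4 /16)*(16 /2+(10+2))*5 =55 /2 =27.50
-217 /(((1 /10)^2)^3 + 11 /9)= -63000000 /354839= -177.55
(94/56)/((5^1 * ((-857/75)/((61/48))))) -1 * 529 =-203116479/383936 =-529.04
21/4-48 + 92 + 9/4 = 103/2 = 51.50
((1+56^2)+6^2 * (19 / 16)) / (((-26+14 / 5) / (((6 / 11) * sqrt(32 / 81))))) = -46.99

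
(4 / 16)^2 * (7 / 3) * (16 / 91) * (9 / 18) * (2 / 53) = 1 / 2067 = 0.00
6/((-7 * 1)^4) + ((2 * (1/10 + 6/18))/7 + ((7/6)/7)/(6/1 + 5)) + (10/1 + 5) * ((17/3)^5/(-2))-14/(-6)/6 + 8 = -43814.22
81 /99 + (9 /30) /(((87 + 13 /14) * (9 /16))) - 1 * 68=-13644403 /203115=-67.18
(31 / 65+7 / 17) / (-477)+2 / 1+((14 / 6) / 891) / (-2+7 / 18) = 2.00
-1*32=-32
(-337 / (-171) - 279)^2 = 2244106384 / 29241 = 76745.20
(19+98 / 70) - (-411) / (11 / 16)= 34002 / 55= 618.22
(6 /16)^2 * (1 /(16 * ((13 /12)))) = 0.01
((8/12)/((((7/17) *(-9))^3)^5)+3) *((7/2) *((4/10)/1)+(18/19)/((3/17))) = 5656681466769942818603030195711/278582031981776460326719576995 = 20.31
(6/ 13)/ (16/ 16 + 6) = 0.07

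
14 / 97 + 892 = 86538 / 97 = 892.14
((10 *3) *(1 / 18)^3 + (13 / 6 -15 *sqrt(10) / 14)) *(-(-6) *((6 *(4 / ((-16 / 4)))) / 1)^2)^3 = 21886848 -75582720 *sqrt(10) / 7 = -12257944.42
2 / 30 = 1 / 15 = 0.07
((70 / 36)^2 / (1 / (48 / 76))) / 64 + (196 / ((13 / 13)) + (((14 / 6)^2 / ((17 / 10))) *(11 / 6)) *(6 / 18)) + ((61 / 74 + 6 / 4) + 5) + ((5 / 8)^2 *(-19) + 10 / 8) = 6168972353 / 30976992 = 199.15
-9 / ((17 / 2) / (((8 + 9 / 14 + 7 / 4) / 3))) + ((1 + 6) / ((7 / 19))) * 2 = 8171 / 238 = 34.33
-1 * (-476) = 476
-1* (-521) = 521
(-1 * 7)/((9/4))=-28/9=-3.11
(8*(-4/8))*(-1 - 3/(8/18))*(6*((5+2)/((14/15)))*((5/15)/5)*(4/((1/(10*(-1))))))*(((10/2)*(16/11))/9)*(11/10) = -9920/3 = -3306.67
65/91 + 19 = 138/7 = 19.71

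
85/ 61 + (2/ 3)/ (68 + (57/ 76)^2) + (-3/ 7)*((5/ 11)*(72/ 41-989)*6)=732211126289/ 633770907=1155.32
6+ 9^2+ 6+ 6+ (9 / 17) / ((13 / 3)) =21906 / 221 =99.12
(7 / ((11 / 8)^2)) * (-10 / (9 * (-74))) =2240 / 40293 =0.06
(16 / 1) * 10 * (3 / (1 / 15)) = 7200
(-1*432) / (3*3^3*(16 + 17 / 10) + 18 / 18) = -4320 / 14347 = -0.30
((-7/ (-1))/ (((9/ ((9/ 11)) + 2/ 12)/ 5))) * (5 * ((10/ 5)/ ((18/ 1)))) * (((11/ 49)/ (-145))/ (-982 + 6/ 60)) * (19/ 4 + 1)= 0.00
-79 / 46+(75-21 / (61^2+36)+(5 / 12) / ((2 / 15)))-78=-1104665 / 691288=-1.60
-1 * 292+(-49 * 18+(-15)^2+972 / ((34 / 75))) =20317 / 17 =1195.12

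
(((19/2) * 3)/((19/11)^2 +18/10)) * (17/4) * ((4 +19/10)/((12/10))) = 11529485/92608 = 124.50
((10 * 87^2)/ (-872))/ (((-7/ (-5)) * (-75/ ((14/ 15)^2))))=5887/ 8175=0.72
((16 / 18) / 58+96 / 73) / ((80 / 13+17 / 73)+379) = 82381 / 23864013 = 0.00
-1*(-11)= 11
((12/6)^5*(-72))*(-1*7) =16128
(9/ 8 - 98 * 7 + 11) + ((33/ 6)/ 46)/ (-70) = -2169883/ 3220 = -673.88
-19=-19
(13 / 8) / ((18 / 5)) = 65 / 144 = 0.45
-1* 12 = -12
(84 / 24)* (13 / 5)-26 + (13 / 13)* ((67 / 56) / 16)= -75377 / 4480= -16.83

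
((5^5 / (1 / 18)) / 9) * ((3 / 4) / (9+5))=9375 / 28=334.82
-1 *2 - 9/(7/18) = -176/7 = -25.14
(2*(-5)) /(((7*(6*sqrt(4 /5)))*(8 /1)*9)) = -5*sqrt(5) /3024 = -0.00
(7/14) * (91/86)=91/172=0.53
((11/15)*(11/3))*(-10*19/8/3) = -2299/108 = -21.29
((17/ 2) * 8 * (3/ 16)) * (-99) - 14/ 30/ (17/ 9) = -429249/ 340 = -1262.50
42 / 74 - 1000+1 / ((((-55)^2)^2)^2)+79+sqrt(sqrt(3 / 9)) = -2851642988803124963 / 3098155701953125+3^(3 / 4) / 3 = -919.67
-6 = -6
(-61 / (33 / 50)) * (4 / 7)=-52.81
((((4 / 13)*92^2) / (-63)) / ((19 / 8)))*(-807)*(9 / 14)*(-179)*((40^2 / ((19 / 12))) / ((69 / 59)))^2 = -5272668922183680000 / 4369183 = -1206786010607.40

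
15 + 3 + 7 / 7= 19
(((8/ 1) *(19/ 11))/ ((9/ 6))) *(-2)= -608/ 33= -18.42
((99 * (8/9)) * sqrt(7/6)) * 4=176 * sqrt(42)/3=380.20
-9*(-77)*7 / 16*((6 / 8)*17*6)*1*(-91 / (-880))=6140043 / 2560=2398.45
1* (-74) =-74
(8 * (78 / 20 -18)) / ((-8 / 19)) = 267.90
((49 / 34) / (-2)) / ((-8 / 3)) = 0.27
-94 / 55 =-1.71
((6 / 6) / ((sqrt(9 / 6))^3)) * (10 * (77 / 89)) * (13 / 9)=20020 * sqrt(6) / 7209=6.80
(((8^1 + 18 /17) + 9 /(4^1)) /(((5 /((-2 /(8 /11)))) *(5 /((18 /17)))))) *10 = -76131 /5780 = -13.17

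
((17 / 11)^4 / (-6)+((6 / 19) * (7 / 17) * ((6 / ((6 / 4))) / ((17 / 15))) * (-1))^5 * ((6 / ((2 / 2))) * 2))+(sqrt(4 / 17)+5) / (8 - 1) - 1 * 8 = -26032337216412546780345643 / 3069567935320828283625822+2 * sqrt(17) / 119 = -8.41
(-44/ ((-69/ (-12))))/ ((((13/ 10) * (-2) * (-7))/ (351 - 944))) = 521840/ 2093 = 249.33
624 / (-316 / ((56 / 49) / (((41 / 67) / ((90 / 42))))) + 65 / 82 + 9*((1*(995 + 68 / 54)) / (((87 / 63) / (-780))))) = -745645680 / 6051811597177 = -0.00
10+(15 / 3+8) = 23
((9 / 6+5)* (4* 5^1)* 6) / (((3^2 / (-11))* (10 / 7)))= -2002 / 3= -667.33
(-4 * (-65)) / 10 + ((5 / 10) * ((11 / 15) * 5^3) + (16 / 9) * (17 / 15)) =19939 / 270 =73.85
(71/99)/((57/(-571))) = -40541/5643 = -7.18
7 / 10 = 0.70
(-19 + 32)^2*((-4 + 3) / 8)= -169 / 8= -21.12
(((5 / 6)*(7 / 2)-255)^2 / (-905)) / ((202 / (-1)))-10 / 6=-6944755 / 5264928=-1.32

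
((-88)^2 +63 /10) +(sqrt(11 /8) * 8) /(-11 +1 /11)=77503 /10 - 11 * sqrt(22) /60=7749.44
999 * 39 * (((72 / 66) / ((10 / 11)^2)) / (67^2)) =1285713 / 112225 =11.46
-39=-39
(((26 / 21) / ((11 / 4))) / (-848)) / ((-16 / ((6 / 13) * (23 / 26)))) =23 / 1697696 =0.00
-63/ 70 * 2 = -9/ 5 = -1.80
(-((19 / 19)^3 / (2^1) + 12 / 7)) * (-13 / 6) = 403 / 84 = 4.80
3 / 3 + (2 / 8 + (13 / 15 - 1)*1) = 67 / 60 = 1.12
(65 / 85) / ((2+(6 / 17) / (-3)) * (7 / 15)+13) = 195 / 3539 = 0.06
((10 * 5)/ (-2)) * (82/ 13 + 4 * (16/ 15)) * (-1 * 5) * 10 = 515500/ 39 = 13217.95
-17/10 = -1.70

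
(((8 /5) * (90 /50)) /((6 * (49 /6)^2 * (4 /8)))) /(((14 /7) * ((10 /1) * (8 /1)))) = 27 /300125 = 0.00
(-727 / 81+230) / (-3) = -73.67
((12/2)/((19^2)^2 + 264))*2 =0.00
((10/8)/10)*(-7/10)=-7/80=-0.09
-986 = -986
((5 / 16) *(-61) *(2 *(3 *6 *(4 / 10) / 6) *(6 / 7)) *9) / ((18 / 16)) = -2196 / 7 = -313.71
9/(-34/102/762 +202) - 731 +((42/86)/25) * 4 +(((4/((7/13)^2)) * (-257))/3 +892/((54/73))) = -464235206956253/656742260475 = -706.88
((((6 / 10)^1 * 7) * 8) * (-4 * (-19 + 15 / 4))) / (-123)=-16.66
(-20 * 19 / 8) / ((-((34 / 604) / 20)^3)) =2130382869.94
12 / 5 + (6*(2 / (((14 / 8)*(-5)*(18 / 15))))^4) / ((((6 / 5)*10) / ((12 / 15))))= 2334284 / 972405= 2.40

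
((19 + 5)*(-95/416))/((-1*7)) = 285/364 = 0.78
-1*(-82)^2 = -6724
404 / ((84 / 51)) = 1717 / 7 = 245.29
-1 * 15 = -15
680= 680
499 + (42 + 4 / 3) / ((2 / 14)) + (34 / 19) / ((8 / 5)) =183187 / 228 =803.45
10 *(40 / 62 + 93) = 29030 / 31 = 936.45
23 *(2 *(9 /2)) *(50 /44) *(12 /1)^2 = 372600 /11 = 33872.73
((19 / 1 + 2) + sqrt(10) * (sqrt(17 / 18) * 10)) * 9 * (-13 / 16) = -378.29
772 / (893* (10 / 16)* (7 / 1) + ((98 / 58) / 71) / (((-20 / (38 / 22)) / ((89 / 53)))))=0.20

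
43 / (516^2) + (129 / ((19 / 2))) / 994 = 808211 / 58471056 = 0.01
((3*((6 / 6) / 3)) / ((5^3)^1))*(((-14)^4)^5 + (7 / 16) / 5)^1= 6693460434022784124846087 / 10000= 669346043402278412484.61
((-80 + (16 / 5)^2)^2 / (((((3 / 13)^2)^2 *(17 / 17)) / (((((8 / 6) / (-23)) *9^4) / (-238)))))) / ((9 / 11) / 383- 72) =-2195882410495488 / 57653194375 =-38087.78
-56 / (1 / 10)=-560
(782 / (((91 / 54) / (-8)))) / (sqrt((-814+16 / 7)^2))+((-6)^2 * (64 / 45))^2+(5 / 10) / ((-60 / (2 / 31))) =299611006157 / 114492300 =2616.87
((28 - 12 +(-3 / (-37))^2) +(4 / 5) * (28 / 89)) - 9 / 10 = 18712657 / 1218410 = 15.36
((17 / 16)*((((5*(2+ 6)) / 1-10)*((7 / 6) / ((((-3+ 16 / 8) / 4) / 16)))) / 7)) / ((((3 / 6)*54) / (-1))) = 340 / 27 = 12.59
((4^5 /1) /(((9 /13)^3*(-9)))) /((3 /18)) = -4499456 /2187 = -2057.36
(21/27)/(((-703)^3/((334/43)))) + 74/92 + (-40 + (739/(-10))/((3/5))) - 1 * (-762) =1854358469192851/3092464879227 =599.64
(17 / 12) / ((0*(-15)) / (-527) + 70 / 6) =17 / 140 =0.12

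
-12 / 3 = -4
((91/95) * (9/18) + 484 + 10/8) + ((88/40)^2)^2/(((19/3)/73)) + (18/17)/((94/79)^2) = 1349398126223/1783767500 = 756.49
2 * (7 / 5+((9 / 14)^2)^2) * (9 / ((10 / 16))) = 2715453 / 60025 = 45.24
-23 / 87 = -0.26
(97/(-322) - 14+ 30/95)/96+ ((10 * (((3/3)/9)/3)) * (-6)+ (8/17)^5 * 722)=35761951261951/2501765316288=14.29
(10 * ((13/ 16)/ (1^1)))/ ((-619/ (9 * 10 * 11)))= -32175/ 2476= -12.99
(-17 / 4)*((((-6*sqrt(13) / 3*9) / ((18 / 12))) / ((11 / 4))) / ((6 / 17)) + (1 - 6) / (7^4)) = 85 / 9604 + 578*sqrt(13) / 11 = 189.46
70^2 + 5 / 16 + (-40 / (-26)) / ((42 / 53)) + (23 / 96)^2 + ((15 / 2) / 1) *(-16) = 4010714059 / 838656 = 4782.31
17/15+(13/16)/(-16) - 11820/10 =-4534723/3840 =-1180.92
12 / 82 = 6 / 41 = 0.15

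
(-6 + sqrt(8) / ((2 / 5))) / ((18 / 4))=-4 / 3 + 10*sqrt(2) / 9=0.24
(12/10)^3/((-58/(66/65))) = -7128/235625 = -0.03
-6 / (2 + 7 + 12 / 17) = -34 / 55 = -0.62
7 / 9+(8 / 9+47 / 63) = 152 / 63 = 2.41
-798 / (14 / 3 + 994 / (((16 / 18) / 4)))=-18 / 101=-0.18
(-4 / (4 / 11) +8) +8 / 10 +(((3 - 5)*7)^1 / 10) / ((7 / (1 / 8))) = -89 / 40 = -2.22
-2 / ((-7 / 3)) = 6 / 7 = 0.86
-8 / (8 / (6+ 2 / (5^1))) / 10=-0.64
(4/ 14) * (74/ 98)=74/ 343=0.22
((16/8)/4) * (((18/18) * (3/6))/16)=1/64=0.02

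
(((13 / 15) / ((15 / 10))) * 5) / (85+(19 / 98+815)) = 2548 / 793971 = 0.00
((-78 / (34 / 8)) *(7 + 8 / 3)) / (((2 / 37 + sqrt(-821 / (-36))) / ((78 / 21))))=208900224 / 133732795 - 644109024 *sqrt(821) / 133732795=-136.44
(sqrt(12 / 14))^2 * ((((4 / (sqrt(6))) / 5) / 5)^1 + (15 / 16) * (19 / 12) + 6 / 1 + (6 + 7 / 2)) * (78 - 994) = -746769 / 56 - 3664 * sqrt(6) / 175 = -13386.45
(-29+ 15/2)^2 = 1849/4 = 462.25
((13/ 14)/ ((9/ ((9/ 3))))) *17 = 221/ 42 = 5.26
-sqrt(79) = -8.89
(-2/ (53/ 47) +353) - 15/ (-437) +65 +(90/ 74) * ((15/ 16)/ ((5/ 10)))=2869374115/ 6855656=418.54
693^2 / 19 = 25276.26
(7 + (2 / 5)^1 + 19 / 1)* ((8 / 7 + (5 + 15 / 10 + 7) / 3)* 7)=5214 / 5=1042.80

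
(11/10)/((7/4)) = 22/35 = 0.63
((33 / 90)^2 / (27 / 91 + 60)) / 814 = 1001 / 365434200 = 0.00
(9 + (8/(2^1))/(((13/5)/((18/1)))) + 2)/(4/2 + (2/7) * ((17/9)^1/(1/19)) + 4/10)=158445/51818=3.06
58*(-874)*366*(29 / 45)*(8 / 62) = -717393184 / 465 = -1542781.04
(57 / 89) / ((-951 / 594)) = -11286 / 28213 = -0.40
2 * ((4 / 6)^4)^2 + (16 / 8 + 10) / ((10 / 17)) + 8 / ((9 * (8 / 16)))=730102 / 32805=22.26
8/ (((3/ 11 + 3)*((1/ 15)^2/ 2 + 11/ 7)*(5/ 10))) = 15400/ 4957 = 3.11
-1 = -1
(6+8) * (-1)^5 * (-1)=14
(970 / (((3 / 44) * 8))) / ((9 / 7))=37345 / 27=1383.15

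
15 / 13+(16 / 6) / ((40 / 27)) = 192 / 65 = 2.95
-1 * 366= -366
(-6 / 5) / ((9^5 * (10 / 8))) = -8 / 492075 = -0.00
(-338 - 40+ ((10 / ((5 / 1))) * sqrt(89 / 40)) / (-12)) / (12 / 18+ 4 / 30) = -472.81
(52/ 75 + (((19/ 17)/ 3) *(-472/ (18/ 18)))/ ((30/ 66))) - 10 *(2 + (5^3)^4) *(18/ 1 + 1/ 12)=-112579347610087/ 2550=-44148763768.66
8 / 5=1.60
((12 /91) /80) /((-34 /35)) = -3 /1768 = -0.00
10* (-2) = -20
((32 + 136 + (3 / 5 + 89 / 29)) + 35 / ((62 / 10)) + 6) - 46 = 137.31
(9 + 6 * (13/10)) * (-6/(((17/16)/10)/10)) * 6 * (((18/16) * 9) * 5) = -2881694.12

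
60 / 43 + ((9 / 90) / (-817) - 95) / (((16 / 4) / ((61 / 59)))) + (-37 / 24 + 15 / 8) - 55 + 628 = 3182401967 / 5784360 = 550.17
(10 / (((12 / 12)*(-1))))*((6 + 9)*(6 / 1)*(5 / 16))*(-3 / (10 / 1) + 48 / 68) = -15525 / 136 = -114.15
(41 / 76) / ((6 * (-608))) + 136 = 37705687 / 277248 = 136.00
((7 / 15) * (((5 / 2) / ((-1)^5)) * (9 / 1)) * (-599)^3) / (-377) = -4513357779 / 754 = -5985885.65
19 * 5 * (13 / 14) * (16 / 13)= 760 / 7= 108.57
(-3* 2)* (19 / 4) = -57 / 2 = -28.50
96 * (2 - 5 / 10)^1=144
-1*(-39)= 39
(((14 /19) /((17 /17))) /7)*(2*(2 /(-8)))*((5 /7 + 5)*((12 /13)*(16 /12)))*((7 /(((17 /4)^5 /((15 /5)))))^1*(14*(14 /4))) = -96337920 /350704679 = -0.27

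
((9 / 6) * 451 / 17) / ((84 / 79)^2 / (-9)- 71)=-2814691 / 5030810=-0.56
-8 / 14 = -4 / 7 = -0.57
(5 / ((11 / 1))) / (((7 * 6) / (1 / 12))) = 5 / 5544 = 0.00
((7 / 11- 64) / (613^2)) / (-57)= 0.00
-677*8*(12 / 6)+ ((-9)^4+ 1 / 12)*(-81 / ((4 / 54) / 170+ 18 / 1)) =-6668613353 / 165244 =-40356.16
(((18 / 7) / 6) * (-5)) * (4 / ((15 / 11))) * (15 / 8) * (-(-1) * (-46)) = 3795 / 7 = 542.14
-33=-33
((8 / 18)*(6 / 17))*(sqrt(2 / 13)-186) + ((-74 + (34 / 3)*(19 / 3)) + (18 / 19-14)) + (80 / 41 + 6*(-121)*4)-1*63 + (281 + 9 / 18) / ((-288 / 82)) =-11783873417 / 3813984 + 8*sqrt(26) / 663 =-3089.59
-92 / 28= -23 / 7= -3.29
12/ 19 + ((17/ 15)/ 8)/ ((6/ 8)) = 1403/ 1710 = 0.82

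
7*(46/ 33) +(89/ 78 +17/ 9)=32915/ 2574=12.79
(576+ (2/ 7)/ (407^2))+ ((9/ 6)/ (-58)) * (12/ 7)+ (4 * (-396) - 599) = -7719953316/ 4803821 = -1607.04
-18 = -18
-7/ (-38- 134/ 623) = 4361/ 23808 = 0.18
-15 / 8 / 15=-1 / 8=-0.12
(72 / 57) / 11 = 24 / 209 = 0.11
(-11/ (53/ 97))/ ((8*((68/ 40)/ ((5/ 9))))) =-26675/ 32436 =-0.82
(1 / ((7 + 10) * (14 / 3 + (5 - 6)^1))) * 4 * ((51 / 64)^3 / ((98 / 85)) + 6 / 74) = 134797563 / 4039770112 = 0.03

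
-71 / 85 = -0.84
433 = 433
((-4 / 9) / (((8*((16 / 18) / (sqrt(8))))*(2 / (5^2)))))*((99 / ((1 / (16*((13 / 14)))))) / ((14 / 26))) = -6036.02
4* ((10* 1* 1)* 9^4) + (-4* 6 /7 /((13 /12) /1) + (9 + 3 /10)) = 238825983 /910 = 262446.14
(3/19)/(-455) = -3/8645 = -0.00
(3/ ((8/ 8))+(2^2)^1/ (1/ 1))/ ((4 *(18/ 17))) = 119/ 72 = 1.65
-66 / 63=-22 / 21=-1.05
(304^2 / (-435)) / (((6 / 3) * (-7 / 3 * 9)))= 46208 / 9135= 5.06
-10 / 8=-5 / 4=-1.25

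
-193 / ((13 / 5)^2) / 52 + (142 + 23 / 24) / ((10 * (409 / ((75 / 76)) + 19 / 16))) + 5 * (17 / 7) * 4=1474491254485 / 30682273804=48.06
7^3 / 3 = 343 / 3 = 114.33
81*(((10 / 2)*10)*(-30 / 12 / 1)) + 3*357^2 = 372222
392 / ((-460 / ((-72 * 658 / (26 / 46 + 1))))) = 128968 / 5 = 25793.60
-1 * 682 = -682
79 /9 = 8.78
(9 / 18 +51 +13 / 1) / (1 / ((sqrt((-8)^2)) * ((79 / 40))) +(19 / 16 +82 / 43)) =3505704 / 171631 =20.43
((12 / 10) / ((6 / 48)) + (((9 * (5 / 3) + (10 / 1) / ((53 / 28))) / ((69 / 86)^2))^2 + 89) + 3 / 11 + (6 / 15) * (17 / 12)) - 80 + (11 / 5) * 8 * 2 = 1047.44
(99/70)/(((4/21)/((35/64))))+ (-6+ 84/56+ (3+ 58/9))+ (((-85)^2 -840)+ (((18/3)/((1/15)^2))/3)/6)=29809175/4608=6469.00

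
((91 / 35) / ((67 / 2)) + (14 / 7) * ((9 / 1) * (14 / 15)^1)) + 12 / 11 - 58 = -147516 / 3685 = -40.03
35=35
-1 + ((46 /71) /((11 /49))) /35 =-3583 /3905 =-0.92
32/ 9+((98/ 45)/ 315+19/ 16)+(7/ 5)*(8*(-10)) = -3474901/ 32400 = -107.25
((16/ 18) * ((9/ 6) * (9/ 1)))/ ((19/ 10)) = 120/ 19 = 6.32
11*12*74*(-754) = -7365072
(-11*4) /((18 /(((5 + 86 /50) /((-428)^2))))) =-77 /858675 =-0.00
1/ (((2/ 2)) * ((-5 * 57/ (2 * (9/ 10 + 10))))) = -109/ 1425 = -0.08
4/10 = 0.40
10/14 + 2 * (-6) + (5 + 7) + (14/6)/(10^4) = 150049/210000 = 0.71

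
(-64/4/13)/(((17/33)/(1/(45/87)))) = -5104/1105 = -4.62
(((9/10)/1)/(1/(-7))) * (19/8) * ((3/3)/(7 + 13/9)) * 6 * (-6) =5103/80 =63.79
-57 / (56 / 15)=-855 / 56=-15.27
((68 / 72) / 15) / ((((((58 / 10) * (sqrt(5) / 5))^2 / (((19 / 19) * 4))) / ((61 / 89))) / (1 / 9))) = 51850 / 18188307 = 0.00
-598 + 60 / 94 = -28076 / 47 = -597.36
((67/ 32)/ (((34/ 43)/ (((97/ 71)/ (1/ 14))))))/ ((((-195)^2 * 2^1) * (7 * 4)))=279457/ 11749420800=0.00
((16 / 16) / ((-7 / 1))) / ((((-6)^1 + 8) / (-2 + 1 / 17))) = 33 / 238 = 0.14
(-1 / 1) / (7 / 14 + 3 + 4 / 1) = -2 / 15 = -0.13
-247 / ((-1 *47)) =247 / 47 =5.26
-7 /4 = -1.75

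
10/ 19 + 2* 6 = 238/ 19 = 12.53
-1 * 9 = -9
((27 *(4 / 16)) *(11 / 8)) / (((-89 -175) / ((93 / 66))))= -279 / 5632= -0.05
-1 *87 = -87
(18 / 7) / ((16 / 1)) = 9 / 56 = 0.16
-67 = -67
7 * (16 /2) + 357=413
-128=-128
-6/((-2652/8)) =4/221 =0.02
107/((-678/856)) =-45796/339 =-135.09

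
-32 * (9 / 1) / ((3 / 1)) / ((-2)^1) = 48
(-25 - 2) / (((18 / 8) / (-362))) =4344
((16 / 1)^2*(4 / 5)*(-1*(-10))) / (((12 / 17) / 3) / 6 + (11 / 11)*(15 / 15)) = 104448 / 53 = 1970.72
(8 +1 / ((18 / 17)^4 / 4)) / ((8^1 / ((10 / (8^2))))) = 1467365 / 6718464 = 0.22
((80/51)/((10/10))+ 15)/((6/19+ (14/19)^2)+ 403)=305045/7435443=0.04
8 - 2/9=70/9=7.78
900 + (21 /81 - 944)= -1181 /27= -43.74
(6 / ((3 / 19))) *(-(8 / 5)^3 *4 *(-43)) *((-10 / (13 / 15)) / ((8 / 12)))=-30117888 / 65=-463352.12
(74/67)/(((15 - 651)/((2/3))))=-37/31959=-0.00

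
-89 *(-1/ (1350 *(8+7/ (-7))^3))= 89/ 463050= 0.00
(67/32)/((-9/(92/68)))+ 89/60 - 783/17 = -1098913/24480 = -44.89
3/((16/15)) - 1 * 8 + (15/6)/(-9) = -787/144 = -5.47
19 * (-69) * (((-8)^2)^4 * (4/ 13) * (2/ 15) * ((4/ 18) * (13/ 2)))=-58653147136/ 45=-1303403269.69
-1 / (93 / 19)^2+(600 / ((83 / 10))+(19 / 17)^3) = 259731863534 / 3526880571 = 73.64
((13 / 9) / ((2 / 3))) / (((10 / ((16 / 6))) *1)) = 26 / 45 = 0.58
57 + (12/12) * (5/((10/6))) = 60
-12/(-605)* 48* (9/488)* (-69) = -44712/36905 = -1.21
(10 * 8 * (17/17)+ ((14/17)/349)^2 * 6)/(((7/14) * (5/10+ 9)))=11264161184/668809291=16.84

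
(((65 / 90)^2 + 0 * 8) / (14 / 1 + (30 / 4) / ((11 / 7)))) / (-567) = -1859 / 37935702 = -0.00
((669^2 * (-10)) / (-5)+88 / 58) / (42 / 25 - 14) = -324482275 / 4466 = -72656.13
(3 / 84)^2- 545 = -427279 / 784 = -545.00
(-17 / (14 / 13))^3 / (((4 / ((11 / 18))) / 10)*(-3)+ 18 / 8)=-593662355 / 43218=-13736.46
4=4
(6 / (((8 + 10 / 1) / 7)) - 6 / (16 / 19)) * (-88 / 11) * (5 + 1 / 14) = 8165 / 42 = 194.40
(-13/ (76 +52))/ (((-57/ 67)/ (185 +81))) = 6097/ 192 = 31.76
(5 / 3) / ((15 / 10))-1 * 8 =-62 / 9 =-6.89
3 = 3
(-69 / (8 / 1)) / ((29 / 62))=-2139 / 116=-18.44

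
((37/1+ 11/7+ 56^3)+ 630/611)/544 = 187819753/581672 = 322.90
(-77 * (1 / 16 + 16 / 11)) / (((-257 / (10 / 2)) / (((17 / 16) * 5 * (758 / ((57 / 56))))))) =702448075 / 78128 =8990.99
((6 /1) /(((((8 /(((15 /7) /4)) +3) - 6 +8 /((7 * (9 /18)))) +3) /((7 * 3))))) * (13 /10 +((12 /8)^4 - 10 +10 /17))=-5486481 /245888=-22.31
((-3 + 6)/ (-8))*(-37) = 111/ 8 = 13.88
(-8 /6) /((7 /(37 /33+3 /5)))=-1136 /3465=-0.33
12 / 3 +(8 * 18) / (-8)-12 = -26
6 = 6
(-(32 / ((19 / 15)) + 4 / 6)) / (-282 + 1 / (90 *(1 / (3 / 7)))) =103460 / 1125161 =0.09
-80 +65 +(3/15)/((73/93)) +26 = 4108/365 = 11.25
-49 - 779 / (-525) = -24946 / 525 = -47.52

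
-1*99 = -99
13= 13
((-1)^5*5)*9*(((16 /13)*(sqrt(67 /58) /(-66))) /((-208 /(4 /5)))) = -3*sqrt(3886) /53911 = -0.00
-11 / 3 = -3.67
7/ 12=0.58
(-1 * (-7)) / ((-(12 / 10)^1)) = -35 / 6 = -5.83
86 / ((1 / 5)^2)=2150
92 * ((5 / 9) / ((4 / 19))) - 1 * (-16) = 2329 / 9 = 258.78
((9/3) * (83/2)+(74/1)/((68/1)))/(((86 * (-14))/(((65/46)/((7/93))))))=-1843725/941528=-1.96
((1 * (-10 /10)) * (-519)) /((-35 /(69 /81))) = -3979 /315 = -12.63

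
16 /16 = 1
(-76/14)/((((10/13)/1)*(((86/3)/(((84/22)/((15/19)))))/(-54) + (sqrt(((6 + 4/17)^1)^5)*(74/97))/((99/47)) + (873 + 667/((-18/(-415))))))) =-0.00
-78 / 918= -13 / 153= -0.08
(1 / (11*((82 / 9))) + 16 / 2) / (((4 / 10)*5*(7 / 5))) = 36125 / 12628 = 2.86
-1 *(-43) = 43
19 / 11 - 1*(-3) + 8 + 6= 206 / 11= 18.73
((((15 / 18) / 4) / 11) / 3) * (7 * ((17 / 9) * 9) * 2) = 595 / 396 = 1.50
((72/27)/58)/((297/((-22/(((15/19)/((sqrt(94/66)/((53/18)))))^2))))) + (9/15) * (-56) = -33.60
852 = 852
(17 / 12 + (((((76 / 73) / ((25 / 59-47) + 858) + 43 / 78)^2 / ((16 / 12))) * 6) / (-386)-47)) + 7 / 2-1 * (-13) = -15449884340193227935 / 531163105497835824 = -29.09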